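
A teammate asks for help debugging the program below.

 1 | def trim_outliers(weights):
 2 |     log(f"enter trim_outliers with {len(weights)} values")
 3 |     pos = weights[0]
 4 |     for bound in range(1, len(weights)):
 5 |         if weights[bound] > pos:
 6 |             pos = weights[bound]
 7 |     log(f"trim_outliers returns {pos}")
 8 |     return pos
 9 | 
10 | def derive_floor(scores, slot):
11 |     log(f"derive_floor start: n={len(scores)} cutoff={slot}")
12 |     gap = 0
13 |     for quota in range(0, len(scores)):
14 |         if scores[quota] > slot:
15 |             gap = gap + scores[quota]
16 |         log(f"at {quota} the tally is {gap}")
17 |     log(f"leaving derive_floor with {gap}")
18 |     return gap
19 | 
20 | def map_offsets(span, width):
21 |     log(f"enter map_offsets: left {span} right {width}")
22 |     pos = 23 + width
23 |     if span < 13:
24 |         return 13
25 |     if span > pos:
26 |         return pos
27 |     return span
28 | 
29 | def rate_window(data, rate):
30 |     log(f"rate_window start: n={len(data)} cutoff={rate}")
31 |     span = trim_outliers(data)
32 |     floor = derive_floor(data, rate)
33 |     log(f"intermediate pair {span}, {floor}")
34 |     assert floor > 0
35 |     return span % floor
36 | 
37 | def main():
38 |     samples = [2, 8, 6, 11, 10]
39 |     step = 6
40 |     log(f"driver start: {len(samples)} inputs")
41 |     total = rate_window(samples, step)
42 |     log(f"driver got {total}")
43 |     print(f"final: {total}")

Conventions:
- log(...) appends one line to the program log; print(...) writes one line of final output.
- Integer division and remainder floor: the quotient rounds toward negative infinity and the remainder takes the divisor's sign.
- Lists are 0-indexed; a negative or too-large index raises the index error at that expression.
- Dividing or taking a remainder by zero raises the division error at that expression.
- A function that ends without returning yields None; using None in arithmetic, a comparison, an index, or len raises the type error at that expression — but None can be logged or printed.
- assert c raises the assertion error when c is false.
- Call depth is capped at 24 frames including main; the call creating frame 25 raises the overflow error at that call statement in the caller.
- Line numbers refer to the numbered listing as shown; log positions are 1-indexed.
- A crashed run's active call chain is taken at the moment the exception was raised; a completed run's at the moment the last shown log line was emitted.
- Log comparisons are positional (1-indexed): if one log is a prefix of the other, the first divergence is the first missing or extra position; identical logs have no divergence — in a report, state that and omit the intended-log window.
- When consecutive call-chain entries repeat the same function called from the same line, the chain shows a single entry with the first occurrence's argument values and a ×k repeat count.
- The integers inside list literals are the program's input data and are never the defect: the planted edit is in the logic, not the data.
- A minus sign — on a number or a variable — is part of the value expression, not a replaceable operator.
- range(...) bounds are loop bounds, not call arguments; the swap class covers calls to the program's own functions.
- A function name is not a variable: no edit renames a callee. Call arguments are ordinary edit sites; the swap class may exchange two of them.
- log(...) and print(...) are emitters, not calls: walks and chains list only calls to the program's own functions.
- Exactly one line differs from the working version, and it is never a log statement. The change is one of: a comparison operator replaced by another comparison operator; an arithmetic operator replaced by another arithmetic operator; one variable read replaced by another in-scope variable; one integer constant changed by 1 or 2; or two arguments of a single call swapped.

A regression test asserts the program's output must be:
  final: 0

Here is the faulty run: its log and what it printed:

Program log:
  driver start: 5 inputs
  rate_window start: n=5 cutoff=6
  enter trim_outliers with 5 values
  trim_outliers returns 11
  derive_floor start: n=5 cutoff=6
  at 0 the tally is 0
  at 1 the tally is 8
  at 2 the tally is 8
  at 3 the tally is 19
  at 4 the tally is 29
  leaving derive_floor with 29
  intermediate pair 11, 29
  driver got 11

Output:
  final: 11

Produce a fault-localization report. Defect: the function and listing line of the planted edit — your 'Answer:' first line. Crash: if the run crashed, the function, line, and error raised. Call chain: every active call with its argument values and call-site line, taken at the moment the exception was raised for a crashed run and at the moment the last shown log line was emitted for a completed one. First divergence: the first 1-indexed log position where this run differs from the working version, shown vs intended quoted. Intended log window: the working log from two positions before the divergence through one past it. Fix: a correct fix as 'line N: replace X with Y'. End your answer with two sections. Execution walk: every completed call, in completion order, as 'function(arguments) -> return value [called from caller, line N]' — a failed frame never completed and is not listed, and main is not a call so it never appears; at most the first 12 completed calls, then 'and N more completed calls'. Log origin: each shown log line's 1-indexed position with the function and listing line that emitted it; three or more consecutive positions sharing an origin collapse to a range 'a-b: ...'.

Answer: the defect is in rate_window at line 35.
The tell: The earliest visible damage is log position 13 — 'driver got 11' rather than the intended 'driver got 0'.
Call chain: main.
First divergence: at position 13 the run shows 'driver got 11' where the working version logs 'driver got 0'.
Intended log window:
  11: leaving derive_floor with 29
  12: intermediate pair 11, 29
  13: driver got 0
Execution walk:
  trim_outliers([2, 8, 6, 11, 10]) -> 11  [called from rate_window, line 31]
  derive_floor([2, 8, 6, 11, 10], 6) -> 29  [called from rate_window, line 32]
  rate_window([2, 8, 6, 11, 10], 6) -> 11  [called from main, line 41]
Log origin:
  1 — main, line 40
  2 — rate_window, line 30
  3 — trim_outliers, line 2
  4 — trim_outliers, line 7
  5 — derive_floor, line 11
  6-10 — derive_floor, line 16
  11 — derive_floor, line 17
  12 — rate_window, line 33
  13 — main, line 42
A correct fix: line 35: replace `%` with `//`.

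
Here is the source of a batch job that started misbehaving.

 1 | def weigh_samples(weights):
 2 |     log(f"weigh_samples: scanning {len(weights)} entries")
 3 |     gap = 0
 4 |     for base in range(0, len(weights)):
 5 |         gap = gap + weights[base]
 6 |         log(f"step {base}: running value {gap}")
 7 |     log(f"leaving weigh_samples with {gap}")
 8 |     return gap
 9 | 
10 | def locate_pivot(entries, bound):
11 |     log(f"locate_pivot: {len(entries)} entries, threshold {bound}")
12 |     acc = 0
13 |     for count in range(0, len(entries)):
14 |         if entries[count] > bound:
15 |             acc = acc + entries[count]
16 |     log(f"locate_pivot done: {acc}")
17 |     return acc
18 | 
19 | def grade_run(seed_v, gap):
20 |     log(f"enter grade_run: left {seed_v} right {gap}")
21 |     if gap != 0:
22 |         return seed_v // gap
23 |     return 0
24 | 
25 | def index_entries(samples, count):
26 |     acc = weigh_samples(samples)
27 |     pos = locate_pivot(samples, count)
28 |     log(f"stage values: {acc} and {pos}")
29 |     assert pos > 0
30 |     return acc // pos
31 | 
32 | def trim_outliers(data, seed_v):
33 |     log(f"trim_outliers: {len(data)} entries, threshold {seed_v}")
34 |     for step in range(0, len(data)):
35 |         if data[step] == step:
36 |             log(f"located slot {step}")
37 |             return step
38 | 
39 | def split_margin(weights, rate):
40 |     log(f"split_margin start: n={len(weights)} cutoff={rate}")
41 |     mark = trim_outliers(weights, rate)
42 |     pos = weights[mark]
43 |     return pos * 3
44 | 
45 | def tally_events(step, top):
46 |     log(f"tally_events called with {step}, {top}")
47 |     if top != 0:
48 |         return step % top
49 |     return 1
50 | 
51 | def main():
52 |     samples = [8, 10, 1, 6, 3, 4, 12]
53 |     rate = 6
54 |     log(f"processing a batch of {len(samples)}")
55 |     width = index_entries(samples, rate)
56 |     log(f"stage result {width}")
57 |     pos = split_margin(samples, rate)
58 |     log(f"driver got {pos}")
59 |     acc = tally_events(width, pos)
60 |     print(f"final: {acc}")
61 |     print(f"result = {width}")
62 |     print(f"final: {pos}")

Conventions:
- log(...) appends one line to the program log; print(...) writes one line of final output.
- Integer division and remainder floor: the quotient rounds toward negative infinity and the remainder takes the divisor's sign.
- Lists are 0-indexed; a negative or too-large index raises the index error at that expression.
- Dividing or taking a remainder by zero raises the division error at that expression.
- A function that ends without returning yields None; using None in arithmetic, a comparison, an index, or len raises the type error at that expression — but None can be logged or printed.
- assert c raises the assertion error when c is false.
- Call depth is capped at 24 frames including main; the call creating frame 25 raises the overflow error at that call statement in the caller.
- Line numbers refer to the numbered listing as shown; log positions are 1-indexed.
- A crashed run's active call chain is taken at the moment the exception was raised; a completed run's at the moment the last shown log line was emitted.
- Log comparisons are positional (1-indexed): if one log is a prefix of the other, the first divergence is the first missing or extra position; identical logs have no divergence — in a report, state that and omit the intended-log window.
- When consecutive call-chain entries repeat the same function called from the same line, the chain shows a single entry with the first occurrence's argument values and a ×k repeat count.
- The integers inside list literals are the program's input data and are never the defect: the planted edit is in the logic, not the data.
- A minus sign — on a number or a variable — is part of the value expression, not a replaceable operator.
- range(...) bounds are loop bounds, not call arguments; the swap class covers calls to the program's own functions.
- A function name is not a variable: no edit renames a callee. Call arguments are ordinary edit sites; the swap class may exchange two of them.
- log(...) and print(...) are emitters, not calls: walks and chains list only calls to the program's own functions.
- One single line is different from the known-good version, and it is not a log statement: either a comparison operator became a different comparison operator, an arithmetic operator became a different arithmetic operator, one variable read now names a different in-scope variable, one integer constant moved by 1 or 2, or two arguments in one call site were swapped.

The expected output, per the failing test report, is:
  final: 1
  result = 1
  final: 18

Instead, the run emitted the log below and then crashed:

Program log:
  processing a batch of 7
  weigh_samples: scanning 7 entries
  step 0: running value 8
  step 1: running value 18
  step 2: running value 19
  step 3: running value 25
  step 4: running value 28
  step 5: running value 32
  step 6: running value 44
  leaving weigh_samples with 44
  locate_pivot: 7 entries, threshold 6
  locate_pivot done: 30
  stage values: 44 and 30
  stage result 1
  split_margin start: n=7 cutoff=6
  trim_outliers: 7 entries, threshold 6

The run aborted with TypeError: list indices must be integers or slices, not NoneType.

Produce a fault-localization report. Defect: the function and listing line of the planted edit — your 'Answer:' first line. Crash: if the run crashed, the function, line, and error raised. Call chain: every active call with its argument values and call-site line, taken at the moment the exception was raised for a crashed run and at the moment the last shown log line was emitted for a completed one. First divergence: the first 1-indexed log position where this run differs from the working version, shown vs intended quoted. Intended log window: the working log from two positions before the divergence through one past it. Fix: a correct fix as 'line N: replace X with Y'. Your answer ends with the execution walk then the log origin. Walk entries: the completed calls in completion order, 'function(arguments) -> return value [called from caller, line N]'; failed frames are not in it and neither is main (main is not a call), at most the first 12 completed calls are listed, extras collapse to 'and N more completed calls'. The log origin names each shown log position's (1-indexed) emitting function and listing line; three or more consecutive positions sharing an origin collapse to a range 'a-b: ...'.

Answer: the defect is in trim_outliers at line 35.
Core observation: The faulty run's log stops after 16 lines; the working version's next line would be 'located slot 3'.
Crash: split_margin, line 42, TypeError.
Call chain: main -> split_margin([8, 10, 1, 6, 3, 4, 12], 6) (called at line 57).
First divergence: position 17 (shown log ended at 16 lines; the working version continues: 'located slot 3').
Intended log window:
  15: split_margin start: n=7 cutoff=6
  16: trim_outliers: 7 entries, threshold 6
  17: located slot 3
  18: driver got 18
Execution walk:
  weigh_samples([8, 10, 1, 6, 3, 4, 12]) -> 44  [called from index_entries, line 26]
  locate_pivot([8, 10, 1, 6, 3, 4, 12], 6) -> 30  [called from index_entries, line 27]
  index_entries([8, 10, 1, 6, 3, 4, 12], 6) -> 1  [called from main, line 55]
  trim_outliers([8, 10, 1, 6, 3, 4, 12], 6) -> None  [called from split_margin, line 41]
Log origins:
  1: emitted by main (line 54)
  2: emitted by weigh_samples (line 2)
  3-9: emitted by weigh_samples (line 6)
  10: emitted by weigh_samples (line 7)
  11: emitted by locate_pivot (line 11)
  12: emitted by locate_pivot (line 16)
  13: emitted by index_entries (line 28)
  14: emitted by main (line 56)
  15: emitted by split_margin (line 40)
  16: emitted by trim_outliers (line 33)
A correct fix: line 35: replace `data[step] == step` with `data[step] == seed_v`.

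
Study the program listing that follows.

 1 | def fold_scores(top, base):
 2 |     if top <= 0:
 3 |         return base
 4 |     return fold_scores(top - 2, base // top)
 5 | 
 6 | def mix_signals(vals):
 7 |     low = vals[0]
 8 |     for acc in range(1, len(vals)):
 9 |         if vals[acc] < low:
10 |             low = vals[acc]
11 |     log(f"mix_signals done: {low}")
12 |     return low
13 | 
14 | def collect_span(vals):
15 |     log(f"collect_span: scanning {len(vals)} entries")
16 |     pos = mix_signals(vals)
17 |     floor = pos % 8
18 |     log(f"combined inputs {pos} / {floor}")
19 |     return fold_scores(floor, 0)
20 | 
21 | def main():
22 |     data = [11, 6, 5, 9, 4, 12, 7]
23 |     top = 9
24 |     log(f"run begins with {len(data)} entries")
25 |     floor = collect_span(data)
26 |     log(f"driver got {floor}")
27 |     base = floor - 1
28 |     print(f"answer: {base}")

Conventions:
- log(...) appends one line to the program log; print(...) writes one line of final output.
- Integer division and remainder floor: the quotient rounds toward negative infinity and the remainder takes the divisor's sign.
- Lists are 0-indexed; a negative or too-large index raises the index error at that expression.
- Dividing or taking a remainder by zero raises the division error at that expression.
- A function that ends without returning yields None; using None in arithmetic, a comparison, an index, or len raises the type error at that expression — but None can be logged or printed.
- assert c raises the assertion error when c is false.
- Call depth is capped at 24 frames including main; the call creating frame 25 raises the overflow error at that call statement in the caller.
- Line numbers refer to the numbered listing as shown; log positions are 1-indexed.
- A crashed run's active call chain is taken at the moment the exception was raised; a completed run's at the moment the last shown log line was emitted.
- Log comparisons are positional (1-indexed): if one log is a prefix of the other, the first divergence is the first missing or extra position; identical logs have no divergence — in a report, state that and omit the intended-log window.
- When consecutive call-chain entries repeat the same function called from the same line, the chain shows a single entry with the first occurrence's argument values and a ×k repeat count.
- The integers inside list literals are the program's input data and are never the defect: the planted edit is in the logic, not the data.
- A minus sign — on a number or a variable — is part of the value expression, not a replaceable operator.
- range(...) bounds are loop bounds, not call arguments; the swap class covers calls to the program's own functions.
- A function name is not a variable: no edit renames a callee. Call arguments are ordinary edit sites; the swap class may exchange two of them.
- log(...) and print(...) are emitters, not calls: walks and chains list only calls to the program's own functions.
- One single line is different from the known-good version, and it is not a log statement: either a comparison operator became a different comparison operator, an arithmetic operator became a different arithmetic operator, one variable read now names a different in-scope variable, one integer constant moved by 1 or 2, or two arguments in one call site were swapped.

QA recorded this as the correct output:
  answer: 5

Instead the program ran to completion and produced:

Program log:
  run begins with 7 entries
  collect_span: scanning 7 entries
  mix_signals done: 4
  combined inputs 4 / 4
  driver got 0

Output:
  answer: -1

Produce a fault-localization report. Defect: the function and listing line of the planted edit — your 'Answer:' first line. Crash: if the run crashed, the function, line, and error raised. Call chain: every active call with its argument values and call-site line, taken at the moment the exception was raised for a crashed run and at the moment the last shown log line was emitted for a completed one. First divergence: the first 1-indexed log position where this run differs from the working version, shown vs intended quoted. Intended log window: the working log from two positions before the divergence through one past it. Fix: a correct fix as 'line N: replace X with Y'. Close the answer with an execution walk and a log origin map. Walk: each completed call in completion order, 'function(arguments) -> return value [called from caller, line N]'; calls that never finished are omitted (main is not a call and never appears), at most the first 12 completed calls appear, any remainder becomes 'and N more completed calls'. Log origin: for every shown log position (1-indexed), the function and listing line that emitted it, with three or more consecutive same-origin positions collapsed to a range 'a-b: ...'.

Answer: the defect is in fold_scores at line 4.
The tell: Everything matches until log position 5, which reads 'driver got 0' in place of 'driver got 6'.
Call chain: main.
First divergence: at position 5 the run shows 'driver got 0' where the working version logs 'driver got 6'.
Intended log window:
  3: mix_signals done: 4
  4: combined inputs 4 / 4
  5: driver got 6
Execution walk:
  mix_signals([11, 6, 5, 9, 4, 12, 7]) -> 4  [called from collect_span, line 16]
  fold_scores(0, 0) -> 0  [called from fold_scores, line 4]
  fold_scores(2, 0) -> 0  [called from fold_scores, line 4]
  fold_scores(4, 0) -> 0  [called from collect_span, line 19]
  collect_span([11, 6, 5, 9, 4, 12, 7]) -> 0  [called from main, line 25]
Log line origins:
  1: logged in main at line 24
  2: logged in collect_span at line 15
  3: logged in mix_signals at line 11
  4: logged in collect_span at line 18
  5: logged in main at line 26
A correct fix: line 4: replace `//` with `+`.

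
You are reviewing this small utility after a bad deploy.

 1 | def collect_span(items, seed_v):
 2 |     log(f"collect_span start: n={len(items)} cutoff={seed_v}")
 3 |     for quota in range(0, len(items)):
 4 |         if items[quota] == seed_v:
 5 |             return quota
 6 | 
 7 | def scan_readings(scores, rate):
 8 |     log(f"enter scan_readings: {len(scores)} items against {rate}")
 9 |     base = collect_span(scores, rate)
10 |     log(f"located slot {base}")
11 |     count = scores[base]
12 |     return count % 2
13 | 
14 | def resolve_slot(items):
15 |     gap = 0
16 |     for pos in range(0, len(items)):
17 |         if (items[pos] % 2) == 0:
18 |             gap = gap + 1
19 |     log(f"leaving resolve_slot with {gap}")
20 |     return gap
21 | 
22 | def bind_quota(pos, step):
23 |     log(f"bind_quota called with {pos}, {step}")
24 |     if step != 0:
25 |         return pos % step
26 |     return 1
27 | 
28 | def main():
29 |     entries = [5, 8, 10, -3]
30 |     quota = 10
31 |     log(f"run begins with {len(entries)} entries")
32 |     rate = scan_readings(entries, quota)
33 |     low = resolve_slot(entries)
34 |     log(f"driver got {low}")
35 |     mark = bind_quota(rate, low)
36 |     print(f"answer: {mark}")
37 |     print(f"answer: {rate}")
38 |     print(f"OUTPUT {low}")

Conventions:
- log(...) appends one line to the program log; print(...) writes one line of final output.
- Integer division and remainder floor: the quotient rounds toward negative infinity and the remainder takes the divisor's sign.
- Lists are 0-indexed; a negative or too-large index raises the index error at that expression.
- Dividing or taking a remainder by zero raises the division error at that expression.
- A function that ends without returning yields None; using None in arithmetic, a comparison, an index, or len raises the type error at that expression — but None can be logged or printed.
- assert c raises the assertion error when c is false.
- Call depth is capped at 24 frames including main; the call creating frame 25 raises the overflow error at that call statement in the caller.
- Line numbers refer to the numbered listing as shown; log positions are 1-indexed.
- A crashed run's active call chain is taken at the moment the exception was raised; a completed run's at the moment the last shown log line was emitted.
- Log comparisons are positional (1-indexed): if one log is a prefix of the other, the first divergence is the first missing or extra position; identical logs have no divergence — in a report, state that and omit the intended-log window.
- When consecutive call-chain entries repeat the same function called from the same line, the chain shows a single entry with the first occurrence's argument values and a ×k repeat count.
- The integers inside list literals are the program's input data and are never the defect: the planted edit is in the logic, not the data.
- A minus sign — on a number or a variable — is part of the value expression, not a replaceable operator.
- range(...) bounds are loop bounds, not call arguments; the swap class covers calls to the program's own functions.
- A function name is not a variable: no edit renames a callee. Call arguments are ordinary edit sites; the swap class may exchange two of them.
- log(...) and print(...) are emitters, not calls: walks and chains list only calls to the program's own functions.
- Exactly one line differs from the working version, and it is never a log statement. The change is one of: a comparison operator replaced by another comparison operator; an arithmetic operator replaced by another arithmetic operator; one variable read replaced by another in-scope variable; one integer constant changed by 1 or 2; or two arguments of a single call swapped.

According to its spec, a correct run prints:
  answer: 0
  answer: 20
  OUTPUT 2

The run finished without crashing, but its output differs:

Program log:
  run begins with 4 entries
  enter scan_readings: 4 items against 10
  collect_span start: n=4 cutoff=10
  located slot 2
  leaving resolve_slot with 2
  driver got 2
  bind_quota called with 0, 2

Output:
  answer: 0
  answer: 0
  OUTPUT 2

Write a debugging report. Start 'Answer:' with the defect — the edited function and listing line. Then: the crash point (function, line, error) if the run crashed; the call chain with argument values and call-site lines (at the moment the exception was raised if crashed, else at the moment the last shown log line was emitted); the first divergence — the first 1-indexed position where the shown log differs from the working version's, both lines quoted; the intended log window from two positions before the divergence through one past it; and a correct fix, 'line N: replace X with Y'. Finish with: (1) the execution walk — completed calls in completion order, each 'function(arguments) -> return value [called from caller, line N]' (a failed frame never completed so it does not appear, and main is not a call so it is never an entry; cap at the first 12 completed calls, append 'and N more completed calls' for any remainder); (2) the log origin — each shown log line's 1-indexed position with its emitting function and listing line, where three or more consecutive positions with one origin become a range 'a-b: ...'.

Answer: the defect is in scan_readings at line 12.
Core observation: The log first diverges at position 7: the faulty run prints 'bind_quota called with 0, 2' where the working version prints 'bind_quota called with 20, 2'.
Call chain: main -> bind_quota(0, 2) (called at line 35).
First divergence: position 7 — shown 'bind_quota called with 0, 2', intended 'bind_quota called with 20, 2'.
Intended log window:
  5: leaving resolve_slot with 2
  6: driver got 2
  7: bind_quota called with 20, 2
Execution walk:
  collect_span([5, 8, 10, -3], 10) -> 2  [called from scan_readings, line 9]
  scan_readings([5, 8, 10, -3], 10) -> 0  [called from main, line 32]
  resolve_slot([5, 8, 10, -3]) -> 2  [called from main, line 33]
  bind_quota(0, 2) -> 0  [called from main, line 35]
Log origin:
  1: emitted by main (line 31)
  2: emitted by scan_readings (line 8)
  3: emitted by collect_span (line 2)
  4: emitted by scan_readings (line 10)
  5: emitted by resolve_slot (line 19)
  6: emitted by main (line 34)
  7: emitted by bind_quota (line 23)
A correct fix: line 12: replace `%` with `*`.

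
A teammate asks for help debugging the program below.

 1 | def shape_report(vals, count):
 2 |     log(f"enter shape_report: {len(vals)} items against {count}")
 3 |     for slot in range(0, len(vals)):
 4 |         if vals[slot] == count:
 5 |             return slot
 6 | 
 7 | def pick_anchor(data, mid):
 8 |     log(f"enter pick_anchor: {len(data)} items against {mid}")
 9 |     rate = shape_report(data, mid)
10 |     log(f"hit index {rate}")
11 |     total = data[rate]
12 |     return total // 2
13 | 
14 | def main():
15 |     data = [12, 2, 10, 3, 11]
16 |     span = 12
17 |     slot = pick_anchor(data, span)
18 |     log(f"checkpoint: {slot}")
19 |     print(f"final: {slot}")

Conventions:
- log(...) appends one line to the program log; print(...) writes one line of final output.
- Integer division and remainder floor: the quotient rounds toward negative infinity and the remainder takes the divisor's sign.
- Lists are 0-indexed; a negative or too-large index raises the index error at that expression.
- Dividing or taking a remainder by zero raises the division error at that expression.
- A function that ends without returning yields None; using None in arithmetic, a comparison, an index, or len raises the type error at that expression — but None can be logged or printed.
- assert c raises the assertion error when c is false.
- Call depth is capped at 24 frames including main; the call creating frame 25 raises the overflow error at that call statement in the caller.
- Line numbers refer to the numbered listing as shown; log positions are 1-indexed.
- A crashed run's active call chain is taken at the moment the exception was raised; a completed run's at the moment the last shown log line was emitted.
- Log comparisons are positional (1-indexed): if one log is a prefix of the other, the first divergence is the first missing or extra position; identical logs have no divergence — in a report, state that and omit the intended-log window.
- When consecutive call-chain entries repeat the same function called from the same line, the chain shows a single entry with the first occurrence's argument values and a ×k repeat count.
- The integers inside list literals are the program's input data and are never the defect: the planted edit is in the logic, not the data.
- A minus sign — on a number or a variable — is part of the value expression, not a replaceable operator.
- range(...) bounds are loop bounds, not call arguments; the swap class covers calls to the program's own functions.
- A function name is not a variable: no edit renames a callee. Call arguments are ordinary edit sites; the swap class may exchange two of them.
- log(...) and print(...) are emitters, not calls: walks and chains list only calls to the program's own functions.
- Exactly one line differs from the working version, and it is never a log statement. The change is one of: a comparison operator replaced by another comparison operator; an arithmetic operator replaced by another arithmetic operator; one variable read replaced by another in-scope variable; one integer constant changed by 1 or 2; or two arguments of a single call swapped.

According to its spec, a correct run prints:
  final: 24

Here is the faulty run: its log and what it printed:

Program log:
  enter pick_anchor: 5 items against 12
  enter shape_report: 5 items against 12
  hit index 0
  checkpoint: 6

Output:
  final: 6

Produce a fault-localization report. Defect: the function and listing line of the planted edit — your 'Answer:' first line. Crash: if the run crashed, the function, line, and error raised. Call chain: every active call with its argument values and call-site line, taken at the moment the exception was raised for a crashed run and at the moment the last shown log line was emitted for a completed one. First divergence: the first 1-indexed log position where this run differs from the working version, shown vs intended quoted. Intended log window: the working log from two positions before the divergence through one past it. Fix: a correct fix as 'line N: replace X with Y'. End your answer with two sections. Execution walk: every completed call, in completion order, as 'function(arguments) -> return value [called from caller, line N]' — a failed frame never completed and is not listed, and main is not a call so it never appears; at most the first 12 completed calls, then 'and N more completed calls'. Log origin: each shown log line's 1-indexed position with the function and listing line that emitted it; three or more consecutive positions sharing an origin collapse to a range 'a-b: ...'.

Answer: the defect is in pick_anchor at line 12.
Key fact: The earliest visible damage is log position 4 — 'checkpoint: 6' rather than the intended 'checkpoint: 24'.
Call chain: main.
First divergence: position 4; shown 'checkpoint: 6' vs intended 'checkpoint: 24'.
Intended log window:
  2: enter shape_report: 5 items against 12
  3: hit index 0
  4: checkpoint: 24
Execution walk:
  shape_report([12, 2, 10, 3, 11], 12) -> 0  [called from pick_anchor, line 9]
  pick_anchor([12, 2, 10, 3, 11], 12) -> 6  [called from main, line 17]
Origin of each log line:
  1: logged in pick_anchor at line 8
  2: logged in shape_report at line 2
  3: logged in pick_anchor at line 10
  4: logged in main at line 18
A correct fix: line 12: replace `//` with `*`.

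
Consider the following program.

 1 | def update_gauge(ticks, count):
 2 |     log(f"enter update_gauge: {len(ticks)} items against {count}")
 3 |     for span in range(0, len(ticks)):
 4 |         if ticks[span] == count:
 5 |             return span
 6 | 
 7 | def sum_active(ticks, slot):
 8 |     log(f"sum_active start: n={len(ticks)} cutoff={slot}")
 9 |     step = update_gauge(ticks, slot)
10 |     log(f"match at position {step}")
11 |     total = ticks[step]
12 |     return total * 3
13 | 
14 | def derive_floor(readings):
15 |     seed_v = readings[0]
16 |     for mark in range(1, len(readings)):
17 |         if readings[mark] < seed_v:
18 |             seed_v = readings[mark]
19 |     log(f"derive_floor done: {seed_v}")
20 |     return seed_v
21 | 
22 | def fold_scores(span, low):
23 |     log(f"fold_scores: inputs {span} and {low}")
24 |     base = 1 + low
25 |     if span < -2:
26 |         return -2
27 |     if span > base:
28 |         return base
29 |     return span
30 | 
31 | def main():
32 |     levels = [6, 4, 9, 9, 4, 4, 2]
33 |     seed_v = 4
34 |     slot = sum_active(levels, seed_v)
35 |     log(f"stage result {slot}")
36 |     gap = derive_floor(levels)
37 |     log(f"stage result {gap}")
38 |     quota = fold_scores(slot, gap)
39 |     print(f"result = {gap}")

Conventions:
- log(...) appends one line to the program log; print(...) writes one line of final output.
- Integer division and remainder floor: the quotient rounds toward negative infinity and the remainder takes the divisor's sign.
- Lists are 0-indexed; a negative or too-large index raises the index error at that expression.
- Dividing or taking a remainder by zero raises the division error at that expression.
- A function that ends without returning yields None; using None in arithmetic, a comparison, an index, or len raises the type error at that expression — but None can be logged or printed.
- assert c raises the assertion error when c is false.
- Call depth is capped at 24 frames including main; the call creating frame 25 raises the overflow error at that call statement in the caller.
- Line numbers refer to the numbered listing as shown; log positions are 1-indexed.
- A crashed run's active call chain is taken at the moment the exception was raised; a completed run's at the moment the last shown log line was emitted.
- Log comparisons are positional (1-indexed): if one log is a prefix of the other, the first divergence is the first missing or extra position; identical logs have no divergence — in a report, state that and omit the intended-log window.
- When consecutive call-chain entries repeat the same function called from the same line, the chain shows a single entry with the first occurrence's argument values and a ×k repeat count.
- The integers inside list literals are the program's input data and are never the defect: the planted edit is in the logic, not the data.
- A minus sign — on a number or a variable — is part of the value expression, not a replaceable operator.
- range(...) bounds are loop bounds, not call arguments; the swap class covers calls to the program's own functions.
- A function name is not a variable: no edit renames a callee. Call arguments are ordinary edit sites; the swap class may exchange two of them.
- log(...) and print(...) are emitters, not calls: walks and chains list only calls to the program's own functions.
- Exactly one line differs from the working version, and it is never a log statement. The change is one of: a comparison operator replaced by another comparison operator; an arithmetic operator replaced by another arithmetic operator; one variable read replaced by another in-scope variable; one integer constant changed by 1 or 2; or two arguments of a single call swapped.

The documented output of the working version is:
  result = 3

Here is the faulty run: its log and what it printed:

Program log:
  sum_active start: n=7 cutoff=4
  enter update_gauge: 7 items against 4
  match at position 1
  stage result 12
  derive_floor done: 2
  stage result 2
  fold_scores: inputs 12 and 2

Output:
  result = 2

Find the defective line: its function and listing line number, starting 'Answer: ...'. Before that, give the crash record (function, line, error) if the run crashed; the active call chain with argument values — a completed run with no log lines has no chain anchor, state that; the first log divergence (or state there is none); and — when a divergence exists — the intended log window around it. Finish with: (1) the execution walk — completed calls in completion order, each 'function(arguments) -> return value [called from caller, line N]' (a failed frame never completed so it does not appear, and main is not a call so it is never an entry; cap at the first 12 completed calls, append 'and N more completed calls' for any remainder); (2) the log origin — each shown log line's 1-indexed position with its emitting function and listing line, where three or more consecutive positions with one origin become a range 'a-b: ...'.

Answer: the defect is in main at line 39.
Key fact: The logs agree in full; only the final output differs.
Call chain: main -> fold_scores(12, 2) (called at line 38).
First divergence: none (the log streams are identical).
Execution walk:
  update_gauge([6, 4, 9, 9, 4, 4, 2], 4) -> 1  [called from sum_active, line 9]
  sum_active([6, 4, 9, 9, 4, 4, 2], 4) -> 12  [called from main, line 34]
  derive_floor([6, 4, 9, 9, 4, 4, 2]) -> 2  [called from main, line 36]
  fold_scores(12, 2) -> 3  [called from main, line 38]
Log line origins:
  1: emitted by sum_active (line 8)
  2: emitted by update_gauge (line 2)
  3: emitted by sum_active (line 10)
  4: emitted by main (line 35)
  5: emitted by derive_floor (line 19)
  6: emitted by main (line 37)
  7: emitted by fold_scores (line 23)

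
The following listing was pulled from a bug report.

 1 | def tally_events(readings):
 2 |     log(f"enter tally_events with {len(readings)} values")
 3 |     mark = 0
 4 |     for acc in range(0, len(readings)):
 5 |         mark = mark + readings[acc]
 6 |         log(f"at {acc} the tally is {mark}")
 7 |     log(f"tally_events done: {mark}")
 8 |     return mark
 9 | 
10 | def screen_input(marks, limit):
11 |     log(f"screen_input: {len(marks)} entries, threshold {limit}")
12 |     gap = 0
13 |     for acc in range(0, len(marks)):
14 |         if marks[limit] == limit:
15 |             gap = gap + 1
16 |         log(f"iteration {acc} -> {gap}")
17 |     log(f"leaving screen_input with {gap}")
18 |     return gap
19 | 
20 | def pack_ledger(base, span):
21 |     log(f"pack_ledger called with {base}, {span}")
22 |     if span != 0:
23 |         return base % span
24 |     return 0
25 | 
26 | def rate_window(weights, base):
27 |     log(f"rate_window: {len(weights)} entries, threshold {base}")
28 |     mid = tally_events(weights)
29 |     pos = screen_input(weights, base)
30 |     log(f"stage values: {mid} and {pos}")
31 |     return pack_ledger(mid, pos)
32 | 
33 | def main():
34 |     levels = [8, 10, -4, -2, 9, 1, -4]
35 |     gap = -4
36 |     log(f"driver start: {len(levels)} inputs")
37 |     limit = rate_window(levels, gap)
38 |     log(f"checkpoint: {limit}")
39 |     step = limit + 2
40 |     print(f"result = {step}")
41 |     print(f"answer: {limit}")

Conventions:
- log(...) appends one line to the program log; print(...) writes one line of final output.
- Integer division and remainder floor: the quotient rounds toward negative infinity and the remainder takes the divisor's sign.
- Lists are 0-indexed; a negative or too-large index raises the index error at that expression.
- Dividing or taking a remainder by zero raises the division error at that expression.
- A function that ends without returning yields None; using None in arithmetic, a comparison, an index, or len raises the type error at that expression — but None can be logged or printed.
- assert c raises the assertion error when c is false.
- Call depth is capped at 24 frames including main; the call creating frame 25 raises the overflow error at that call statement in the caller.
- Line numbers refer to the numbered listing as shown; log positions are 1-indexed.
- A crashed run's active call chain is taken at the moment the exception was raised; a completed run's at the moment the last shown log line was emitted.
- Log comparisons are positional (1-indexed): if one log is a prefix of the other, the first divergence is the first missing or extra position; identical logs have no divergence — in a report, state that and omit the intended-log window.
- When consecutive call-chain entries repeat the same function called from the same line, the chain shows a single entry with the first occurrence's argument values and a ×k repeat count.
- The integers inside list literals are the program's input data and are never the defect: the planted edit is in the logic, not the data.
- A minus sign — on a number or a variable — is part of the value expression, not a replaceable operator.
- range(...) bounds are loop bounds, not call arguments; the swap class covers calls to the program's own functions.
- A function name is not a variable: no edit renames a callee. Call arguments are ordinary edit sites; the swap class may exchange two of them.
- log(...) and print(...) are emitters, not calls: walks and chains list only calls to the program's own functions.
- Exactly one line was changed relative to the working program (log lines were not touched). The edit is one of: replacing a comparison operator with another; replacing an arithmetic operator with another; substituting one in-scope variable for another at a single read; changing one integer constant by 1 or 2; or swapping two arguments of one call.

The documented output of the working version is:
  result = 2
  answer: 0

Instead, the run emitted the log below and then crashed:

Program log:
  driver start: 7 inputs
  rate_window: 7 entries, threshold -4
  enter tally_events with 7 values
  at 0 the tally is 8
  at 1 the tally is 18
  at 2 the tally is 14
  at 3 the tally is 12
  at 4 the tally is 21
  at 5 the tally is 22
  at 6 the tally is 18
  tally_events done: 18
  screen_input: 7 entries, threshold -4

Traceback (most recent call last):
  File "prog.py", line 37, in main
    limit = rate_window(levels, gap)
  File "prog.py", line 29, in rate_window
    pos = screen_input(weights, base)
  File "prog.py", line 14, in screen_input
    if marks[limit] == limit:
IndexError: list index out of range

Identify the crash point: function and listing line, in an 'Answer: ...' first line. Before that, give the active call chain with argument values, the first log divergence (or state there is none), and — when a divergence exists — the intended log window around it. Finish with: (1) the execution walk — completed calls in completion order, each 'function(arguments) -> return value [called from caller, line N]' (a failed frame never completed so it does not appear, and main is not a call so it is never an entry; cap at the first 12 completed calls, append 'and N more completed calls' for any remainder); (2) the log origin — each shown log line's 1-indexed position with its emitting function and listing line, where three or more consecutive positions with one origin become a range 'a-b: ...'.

Answer: the error was raised in screen_input, line 14.
Key fact: A complete run would log 'iteration 0 -> 0' next, but this one stopped at 12 lines.
Call chain: main -> rate_window([8, 10, -4, -2, 9, 1, -4], -4) (called at line 37) -> screen_input([8, 10, -4, -2, 9, 1, -4], -4) (called at line 29).
First divergence: position 13; the shown log stops at 12 lines while the working version next logs 'iteration 0 -> 0'.
Intended log window:
  11: tally_events done: 18
  12: screen_input: 7 entries, threshold -4
  13: iteration 0 -> 0
  14: iteration 1 -> 0
Execution walk:
  tally_events([8, 10, -4, -2, 9, 1, -4]) -> 18  [called from rate_window, line 28]
Log line origins:
  1: emitted by main (line 36)
  2: emitted by rate_window (line 27)
  3: emitted by tally_events (line 2)
  4-10: emitted by tally_events (line 6)
  11: emitted by tally_events (line 7)
  12: emitted by screen_input (line 11)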